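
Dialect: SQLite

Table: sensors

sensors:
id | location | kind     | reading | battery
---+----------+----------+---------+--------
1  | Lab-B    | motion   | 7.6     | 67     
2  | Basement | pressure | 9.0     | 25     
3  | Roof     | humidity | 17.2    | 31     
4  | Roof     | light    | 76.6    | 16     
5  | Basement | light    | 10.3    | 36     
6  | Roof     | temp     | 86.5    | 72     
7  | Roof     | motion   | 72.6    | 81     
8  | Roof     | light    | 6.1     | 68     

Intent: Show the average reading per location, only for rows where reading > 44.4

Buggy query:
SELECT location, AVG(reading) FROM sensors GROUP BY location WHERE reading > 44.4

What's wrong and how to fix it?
Bug: WHERE cannot follow GROUP BY

Fix: Move the WHERE clause before GROUP BY

Corrected query:
SELECT location, AVG(reading) FROM sensors WHERE reading > 44.4 GROUP BY location

Result:
location | AVG(reading)
---------+-------------
Roof     | 78.566667   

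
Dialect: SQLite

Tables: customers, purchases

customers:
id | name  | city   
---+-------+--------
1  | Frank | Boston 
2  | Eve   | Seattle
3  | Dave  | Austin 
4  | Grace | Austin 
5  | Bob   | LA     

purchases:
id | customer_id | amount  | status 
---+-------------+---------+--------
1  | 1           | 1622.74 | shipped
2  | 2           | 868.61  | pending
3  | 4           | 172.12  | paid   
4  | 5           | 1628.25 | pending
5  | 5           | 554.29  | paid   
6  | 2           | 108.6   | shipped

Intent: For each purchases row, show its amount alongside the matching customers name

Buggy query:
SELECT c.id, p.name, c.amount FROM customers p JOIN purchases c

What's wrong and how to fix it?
Bug: JOIN with no ON clause produces a cartesian product; every purchases row pairs with every customers row

Fix: Specify the join condition linking the foreign key to the parent id

Corrected query:
SELECT c.id, p.name, c.amount FROM customers p JOIN purchases c ON c.customer_id = p.id

Result:
id | name  | amount 
---+-------+--------
1  | Frank | 1622.74
2  | Eve   | 868.61 
3  | Grace | 172.12 
4  | Bob   | 1628.25
5  | Bob   | 554.29 
6  | Eve   | 108.6  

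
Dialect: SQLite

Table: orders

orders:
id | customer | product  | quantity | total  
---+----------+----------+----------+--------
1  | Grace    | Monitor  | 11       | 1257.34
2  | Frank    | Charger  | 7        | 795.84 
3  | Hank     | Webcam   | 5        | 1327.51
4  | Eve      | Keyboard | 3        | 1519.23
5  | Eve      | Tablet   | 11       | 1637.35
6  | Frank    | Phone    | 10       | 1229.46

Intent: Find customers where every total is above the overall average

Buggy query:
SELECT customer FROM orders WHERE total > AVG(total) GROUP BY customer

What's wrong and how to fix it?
Bug: AVG() is an aggregate; it can't sit directly in WHERE

Fix: Use a subquery for AVG and a HAVING MIN(...) filter so the condition holds for every row in the group

Corrected query:
SELECT customer FROM orders GROUP BY customer HAVING MIN(total) > (SELECT AVG(total) FROM orders)

Result:
customer
--------
Eve     
Hank    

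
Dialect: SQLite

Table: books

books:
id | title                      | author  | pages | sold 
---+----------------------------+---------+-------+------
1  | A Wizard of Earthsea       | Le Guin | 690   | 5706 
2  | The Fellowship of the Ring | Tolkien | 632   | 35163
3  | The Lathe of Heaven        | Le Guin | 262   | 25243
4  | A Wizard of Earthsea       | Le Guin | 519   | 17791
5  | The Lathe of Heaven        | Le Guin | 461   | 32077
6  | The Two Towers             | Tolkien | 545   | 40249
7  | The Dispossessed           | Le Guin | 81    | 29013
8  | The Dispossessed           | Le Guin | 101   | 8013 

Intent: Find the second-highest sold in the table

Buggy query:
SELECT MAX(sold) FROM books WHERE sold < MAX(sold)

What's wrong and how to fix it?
Bug: MAX(sold) on the right of the comparison is an aggregate-in-WHERE error

Fix: Put the inner MAX in a scalar subquery

Corrected query:
SELECT MAX(sold) FROM books WHERE sold < (SELECT MAX(sold) FROM books)

Result:
MAX(sold)
---------
35163    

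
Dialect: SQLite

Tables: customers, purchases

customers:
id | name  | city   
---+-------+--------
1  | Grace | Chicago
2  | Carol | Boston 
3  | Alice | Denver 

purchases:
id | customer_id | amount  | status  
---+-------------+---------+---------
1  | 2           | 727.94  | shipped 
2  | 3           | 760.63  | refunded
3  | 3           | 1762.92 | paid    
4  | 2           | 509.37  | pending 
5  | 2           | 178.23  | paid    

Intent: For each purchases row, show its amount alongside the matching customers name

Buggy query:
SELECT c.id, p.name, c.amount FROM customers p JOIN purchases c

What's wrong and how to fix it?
Bug: JOIN with no ON clause produces a cartesian product; every purchases row pairs with every customers row

Fix: Add ON c.customer_id = p.id to the JOIN

Corrected query:
SELECT c.id, p.name, c.amount FROM customers p JOIN purchases c ON c.customer_id = p.id

Result:
id | name  | amount 
---+-------+--------
1  | Carol | 727.94 
2  | Alice | 760.63 
3  | Alice | 1762.92
4  | Carol | 509.37 
5  | Carol | 178.23 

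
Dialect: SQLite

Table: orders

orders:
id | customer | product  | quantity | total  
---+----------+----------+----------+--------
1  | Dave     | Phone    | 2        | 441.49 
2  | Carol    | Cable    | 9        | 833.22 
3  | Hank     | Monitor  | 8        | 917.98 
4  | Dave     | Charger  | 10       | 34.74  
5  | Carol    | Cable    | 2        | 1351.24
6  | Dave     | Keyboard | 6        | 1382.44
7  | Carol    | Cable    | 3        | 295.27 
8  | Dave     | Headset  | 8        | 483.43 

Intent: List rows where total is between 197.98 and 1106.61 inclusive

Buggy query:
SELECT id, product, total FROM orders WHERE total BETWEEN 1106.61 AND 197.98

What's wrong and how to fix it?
Bug: BETWEEN expects the lower bound first; with 1106.61 AND 197.98 the range is empty

Fix: Write BETWEEN 197.98 AND 1106.61

Corrected query:
SELECT id, product, total FROM orders WHERE total BETWEEN 197.98 AND 1106.61

Result:
id | product | total 
---+---------+-------
1  | Phone   | 441.49
2  | Cable   | 833.22
3  | Monitor | 917.98
7  | Cable   | 295.27
8  | Headset | 483.43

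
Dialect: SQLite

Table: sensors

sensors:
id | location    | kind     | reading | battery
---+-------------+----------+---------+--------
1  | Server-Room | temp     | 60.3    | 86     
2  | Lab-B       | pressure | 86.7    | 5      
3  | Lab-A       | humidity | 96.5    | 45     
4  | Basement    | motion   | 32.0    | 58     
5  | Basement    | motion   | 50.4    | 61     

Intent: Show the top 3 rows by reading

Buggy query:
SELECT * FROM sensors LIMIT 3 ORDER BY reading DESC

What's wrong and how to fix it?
Bug: LIMIT must come after ORDER BY

Fix: Swap the clauses: ORDER BY first, then LIMIT

Corrected query:
SELECT * FROM sensors ORDER BY reading DESC LIMIT 3

Result:
id | location    | kind     | reading | battery
---+-------------+----------+---------+--------
3  | Lab-A       | humidity | 96.5    | 45     
2  | Lab-B       | pressure | 86.7    | 5      
1  | Server-Room | temp     | 60.3    | 86     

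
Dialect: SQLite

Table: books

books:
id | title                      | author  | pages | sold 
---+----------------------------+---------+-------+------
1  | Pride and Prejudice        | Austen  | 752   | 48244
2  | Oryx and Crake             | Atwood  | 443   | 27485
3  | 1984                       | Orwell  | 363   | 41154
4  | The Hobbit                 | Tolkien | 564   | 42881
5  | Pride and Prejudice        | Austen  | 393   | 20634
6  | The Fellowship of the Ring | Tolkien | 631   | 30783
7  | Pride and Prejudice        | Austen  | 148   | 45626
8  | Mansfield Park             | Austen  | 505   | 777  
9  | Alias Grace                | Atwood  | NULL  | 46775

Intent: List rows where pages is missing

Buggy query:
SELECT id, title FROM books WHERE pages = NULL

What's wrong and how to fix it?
Bug: '= NULL' is always unknown in SQL three-valued logic, so no rows match

Fix: Use IS NULL to test for NULL

Corrected query:
SELECT id, title FROM books WHERE pages IS NULL

Result:
id | title      
---+------------
9  | Alias Grace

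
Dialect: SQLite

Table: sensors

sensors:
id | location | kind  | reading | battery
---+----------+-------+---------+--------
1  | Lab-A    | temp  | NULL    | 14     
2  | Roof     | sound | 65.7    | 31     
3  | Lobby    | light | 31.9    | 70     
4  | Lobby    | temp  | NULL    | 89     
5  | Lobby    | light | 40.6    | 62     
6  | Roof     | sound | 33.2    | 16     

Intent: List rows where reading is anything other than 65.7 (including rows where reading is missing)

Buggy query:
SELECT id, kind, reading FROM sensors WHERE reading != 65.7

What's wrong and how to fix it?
Bug: 'reading != 65.7' is unknown when reading is NULL, so NULL rows are silently excluded

Fix: Add an explicit OR reading IS NULL to include the missing-value rows

Corrected query:
SELECT id, kind, reading FROM sensors WHERE reading != 65.7 OR reading IS NULL

Result:
id | kind  | reading
---+-------+--------
1  | temp  | NULL   
3  | light | 31.9   
4  | temp  | NULL   
5  | light | 40.6   
6  | sound | 33.2   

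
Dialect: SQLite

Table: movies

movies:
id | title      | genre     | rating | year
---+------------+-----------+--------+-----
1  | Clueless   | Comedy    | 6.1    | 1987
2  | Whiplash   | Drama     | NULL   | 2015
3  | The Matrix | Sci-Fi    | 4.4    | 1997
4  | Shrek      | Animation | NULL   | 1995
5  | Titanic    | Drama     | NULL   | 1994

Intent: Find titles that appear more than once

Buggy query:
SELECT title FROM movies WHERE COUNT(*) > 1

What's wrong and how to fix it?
Bug: WHERE can't reference COUNT(*); aggregates are computed after WHERE

Fix: Group first, then use HAVING for the count condition

Corrected query:
SELECT title FROM movies GROUP BY title HAVING COUNT(*) > 1

Result:
(no rows)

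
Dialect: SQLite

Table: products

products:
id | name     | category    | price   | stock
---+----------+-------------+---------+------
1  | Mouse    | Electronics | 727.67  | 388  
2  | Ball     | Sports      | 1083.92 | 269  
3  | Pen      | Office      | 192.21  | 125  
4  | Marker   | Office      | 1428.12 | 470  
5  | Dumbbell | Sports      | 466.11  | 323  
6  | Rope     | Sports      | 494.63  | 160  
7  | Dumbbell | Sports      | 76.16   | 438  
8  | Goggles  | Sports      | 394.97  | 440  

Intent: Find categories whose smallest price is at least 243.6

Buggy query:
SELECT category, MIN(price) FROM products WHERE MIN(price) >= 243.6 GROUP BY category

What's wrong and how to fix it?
Bug: MIN() in WHERE is a misuse of aggregate

Fix: Replace WHERE with HAVING after the GROUP BY

Corrected query:
SELECT category, MIN(price) FROM products GROUP BY category HAVING MIN(price) >= 243.6

Result:
category    | MIN(price)
------------+-----------
Electronics | 727.67    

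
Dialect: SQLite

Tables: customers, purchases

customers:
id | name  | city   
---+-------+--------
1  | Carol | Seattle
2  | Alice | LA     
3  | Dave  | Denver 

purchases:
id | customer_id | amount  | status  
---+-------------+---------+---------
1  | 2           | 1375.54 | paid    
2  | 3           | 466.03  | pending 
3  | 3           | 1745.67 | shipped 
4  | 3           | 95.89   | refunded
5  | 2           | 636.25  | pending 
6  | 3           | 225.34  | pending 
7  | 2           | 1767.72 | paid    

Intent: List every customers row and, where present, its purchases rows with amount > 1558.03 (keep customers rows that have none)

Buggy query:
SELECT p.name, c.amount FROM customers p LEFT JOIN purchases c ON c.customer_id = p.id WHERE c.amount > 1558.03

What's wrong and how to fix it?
Bug: Filtering c.amount in WHERE discards the NULL rows produced by LEFT JOIN, turning it into an inner join

Fix: Move the right-table condition into the ON clause so unmatched parents are kept

Corrected query:
SELECT p.name, c.amount FROM customers p LEFT JOIN purchases c ON c.customer_id = p.id AND c.amount > 1558.03

Result:
name  | amount 
------+--------
Carol | NULL   
Alice | 1767.72
Dave  | 1745.67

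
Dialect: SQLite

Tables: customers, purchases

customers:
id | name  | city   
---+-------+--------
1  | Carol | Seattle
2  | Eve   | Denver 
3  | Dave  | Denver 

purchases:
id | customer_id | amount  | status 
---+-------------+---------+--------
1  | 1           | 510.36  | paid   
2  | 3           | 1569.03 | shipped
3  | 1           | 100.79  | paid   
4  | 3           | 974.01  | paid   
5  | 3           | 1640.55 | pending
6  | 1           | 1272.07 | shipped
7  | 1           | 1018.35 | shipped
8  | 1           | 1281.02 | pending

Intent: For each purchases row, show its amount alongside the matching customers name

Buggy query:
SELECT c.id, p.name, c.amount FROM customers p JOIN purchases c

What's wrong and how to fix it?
Bug: JOIN with no ON clause produces a cartesian product; every purchases row pairs with every customers row

Fix: Specify the join condition linking the foreign key to the parent id

Corrected query:
SELECT c.id, p.name, c.amount FROM customers p JOIN purchases c ON c.customer_id = p.id

Result:
id | name  | amount 
---+-------+--------
1  | Carol | 510.36 
2  | Dave  | 1569.03
3  | Carol | 100.79 
4  | Dave  | 974.01 
5  | Dave  | 1640.55
6  | Carol | 1272.07
7  | Carol | 1018.35
8  | Carol | 1281.02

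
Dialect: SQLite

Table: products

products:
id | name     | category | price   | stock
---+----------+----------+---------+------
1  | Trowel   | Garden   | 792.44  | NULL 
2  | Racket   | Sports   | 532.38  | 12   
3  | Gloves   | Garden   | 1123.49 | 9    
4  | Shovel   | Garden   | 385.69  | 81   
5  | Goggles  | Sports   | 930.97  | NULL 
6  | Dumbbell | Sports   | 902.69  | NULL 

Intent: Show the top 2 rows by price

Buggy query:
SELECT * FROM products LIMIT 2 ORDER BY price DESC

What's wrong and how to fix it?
Bug: LIMIT must come after ORDER BY

Fix: Swap the clauses: ORDER BY first, then LIMIT

Corrected query:
SELECT * FROM products ORDER BY price DESC LIMIT 2

Result:
id | name    | category | price   | stock
---+---------+----------+---------+------
3  | Gloves  | Garden   | 1123.49 | 9    
5  | Goggles | Sports   | 930.97  | NULL 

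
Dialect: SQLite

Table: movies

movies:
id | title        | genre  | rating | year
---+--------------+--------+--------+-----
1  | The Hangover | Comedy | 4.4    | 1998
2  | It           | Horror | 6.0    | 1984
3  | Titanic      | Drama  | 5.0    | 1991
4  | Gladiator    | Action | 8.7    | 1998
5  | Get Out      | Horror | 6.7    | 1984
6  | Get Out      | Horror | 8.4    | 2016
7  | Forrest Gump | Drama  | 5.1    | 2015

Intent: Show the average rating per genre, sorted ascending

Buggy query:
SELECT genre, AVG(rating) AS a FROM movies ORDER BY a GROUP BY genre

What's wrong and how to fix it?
Bug: ORDER BY appears before GROUP BY; SQL clause order requires GROUP BY first

Fix: Move ORDER BY to the end, after GROUP BY

Corrected query:
SELECT genre, AVG(rating) AS a FROM movies GROUP BY genre ORDER BY a

Result:
genre  | a       
-------+---------
Comedy | 4.4     
Drama  | 5.05    
Horror | 7.033333
Action | 8.7     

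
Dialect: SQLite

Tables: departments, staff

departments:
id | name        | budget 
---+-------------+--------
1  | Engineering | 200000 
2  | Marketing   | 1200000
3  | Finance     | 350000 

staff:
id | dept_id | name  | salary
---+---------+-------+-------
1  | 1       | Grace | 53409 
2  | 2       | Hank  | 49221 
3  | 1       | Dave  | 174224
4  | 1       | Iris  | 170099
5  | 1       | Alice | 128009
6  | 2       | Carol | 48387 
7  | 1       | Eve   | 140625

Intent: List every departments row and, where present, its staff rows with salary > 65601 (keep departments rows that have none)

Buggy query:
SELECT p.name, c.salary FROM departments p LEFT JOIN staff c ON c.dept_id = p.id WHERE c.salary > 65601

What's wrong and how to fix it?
Bug: A WHERE condition on the right-hand table after LEFT JOIN drops unmatched parents

Fix: Put 'c.salary > 65601' in the JOIN's ON clause instead of WHERE

Corrected query:
SELECT p.name, c.salary FROM departments p LEFT JOIN staff c ON c.dept_id = p.id AND c.salary > 65601

Result:
name        | salary
------------+-------
Engineering | 128009
Engineering | 140625
Engineering | 170099
Engineering | 174224
Marketing   | NULL  
Finance     | NULL  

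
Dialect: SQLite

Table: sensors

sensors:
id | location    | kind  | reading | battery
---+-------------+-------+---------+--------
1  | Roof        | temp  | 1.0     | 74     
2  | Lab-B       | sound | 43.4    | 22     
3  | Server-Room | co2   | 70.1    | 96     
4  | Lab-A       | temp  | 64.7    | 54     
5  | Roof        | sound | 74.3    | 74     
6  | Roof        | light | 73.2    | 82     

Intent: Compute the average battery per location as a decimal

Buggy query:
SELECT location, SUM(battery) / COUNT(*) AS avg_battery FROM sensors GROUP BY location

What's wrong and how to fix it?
Bug: SUM(battery) and COUNT(*) are both integers; the division truncates the fractional part

Fix: Cast one side to REAL so the division keeps the fractional part

Corrected query:
SELECT location, SUM(battery) * 1.0 / COUNT(*) AS avg_battery FROM sensors GROUP BY location

Result:
location    | avg_battery
------------+------------
Lab-A       | 54         
Lab-B       | 22         
Roof        | 76.666667  
Server-Room | 96         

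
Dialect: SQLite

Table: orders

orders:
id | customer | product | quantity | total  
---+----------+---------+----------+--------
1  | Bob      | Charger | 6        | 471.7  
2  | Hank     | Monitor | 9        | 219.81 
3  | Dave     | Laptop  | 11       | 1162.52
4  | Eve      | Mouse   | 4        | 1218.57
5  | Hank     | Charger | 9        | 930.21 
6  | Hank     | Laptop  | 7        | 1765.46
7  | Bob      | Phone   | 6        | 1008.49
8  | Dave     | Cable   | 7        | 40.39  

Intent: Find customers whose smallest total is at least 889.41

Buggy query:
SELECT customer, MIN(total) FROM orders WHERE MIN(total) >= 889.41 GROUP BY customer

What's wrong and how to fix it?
Bug: MIN() in WHERE is a misuse of aggregate

Fix: Use HAVING for the per-group MIN condition

Corrected query:
SELECT customer, MIN(total) FROM orders GROUP BY customer HAVING MIN(total) >= 889.41

Result:
customer | MIN(total)
---------+-----------
Eve      | 1218.57   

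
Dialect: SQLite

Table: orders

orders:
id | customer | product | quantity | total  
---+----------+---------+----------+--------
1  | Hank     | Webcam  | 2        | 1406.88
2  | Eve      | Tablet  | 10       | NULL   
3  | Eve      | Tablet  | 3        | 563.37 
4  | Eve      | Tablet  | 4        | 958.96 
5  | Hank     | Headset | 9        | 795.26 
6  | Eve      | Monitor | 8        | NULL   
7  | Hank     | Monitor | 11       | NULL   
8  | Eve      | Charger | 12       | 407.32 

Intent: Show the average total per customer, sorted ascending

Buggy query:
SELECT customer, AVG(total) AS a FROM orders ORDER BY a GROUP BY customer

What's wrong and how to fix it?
Bug: ORDER BY appears before GROUP BY; SQL clause order requires GROUP BY first

Fix: Move ORDER BY to the end, after GROUP BY

Corrected query:
SELECT customer, AVG(total) AS a FROM orders GROUP BY customer ORDER BY a

Result:
customer | a         
---------+-----------
Eve      | 643.216667
Hank     | 1101.07   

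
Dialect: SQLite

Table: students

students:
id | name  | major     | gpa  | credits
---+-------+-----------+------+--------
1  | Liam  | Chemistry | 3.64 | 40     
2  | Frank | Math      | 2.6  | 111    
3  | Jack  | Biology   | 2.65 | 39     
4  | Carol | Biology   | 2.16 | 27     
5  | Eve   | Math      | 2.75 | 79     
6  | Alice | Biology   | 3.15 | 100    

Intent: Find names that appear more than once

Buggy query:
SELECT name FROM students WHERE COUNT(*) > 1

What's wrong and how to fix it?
Bug: WHERE can't reference COUNT(*); aggregates are computed after WHERE

Fix: GROUP BY name, then filter groups with HAVING COUNT(*) > 1

Corrected query:
SELECT name FROM students GROUP BY name HAVING COUNT(*) > 1

Result:
(no rows)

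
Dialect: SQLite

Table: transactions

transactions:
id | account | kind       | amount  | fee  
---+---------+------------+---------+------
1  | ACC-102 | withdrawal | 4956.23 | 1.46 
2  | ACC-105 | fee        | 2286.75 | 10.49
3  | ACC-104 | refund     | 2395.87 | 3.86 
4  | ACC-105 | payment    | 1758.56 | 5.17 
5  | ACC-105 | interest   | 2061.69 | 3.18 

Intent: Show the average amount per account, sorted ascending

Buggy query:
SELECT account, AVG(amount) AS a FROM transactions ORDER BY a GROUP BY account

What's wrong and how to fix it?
Bug: ORDER BY appears before GROUP BY; SQL clause order requires GROUP BY first

Fix: Reorder: SELECT … FROM … GROUP BY … ORDER BY …

Corrected query:
SELECT account, AVG(amount) AS a FROM transactions GROUP BY account ORDER BY a

Result:
account | a          
--------+------------
ACC-105 | 2035.666667
ACC-104 | 2395.87    
ACC-102 | 4956.23    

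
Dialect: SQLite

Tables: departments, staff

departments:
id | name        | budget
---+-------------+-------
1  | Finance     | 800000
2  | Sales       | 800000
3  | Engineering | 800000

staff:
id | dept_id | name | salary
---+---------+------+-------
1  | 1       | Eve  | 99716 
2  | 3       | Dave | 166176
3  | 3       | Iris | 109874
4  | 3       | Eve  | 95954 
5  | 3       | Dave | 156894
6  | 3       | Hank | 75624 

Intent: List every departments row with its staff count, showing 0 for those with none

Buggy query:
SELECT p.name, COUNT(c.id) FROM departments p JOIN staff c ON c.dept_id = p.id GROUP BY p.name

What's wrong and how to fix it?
Bug: INNER JOIN drops departments rows that have no matching staff rows

Fix: Switch to LEFT JOIN to retain unmatched parent rows

Corrected query:
SELECT p.name, COUNT(c.id) FROM departments p LEFT JOIN staff c ON c.dept_id = p.id GROUP BY p.name

Result:
name        | COUNT(c.id)
------------+------------
Engineering | 5          
Finance     | 1          
Sales       | 0          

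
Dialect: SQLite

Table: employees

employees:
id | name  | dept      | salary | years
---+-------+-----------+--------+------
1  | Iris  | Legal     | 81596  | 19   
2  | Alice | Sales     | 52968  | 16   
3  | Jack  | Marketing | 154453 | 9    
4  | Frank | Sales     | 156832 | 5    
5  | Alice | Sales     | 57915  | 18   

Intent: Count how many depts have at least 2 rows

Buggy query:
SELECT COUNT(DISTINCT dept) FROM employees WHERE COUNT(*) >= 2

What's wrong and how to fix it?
Bug: COUNT(*) cannot appear in WHERE; the per-group count doesn't exist yet

Fix: Group first with HAVING COUNT(*) >= 2, then COUNT the resulting groups

Corrected query:
SELECT COUNT(*) FROM (SELECT dept FROM employees GROUP BY dept HAVING COUNT(*) >= 2)

Result:
COUNT(*)
--------
1       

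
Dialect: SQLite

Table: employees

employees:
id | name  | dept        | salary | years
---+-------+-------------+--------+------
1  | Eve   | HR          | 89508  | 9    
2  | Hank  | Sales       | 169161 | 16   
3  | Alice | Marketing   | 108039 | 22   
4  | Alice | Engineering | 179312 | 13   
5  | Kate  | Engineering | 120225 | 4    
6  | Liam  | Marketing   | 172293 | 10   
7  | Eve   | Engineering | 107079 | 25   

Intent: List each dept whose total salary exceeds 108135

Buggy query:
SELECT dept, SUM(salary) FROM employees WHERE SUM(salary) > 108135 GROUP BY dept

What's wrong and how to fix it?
Bug: SUM(salary) is an aggregate, but WHERE filters rows before aggregation

Fix: Use HAVING (which filters groups after aggregation) instead of WHERE

Corrected query:
SELECT dept, SUM(salary) FROM employees GROUP BY dept HAVING SUM(salary) > 108135

Result:
dept        | SUM(salary)
------------+------------
Engineering | 406616     
Marketing   | 280332     
Sales       | 169161     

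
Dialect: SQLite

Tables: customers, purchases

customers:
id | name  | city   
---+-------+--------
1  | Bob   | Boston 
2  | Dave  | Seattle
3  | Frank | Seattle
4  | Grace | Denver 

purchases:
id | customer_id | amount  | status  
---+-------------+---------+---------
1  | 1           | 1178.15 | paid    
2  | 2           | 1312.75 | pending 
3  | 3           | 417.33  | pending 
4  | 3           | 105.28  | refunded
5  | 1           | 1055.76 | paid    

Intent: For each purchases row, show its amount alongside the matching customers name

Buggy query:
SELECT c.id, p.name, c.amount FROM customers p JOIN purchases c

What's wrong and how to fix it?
Bug: Missing join condition: each purchases row is matched to all customers rows instead of just its own

Fix: Specify the join condition linking the foreign key to the parent id

Corrected query:
SELECT c.id, p.name, c.amount FROM customers p JOIN purchases c ON c.customer_id = p.id

Result:
id | name  | amount 
---+-------+--------
1  | Bob   | 1178.15
2  | Dave  | 1312.75
3  | Frank | 417.33 
4  | Frank | 105.28 
5  | Bob   | 1055.76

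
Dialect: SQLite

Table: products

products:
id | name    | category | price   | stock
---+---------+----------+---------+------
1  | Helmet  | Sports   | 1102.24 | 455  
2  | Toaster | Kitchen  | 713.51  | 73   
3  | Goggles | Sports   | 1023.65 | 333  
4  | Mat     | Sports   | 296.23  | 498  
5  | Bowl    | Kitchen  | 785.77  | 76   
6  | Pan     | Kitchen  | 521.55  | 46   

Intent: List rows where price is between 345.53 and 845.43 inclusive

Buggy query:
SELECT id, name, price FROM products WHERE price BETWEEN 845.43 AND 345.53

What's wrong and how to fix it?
Bug: BETWEEN expects the lower bound first; with 845.43 AND 345.53 the range is empty

Fix: Write BETWEEN 345.53 AND 845.43

Corrected query:
SELECT id, name, price FROM products WHERE price BETWEEN 345.53 AND 845.43

Result:
id | name    | price 
---+---------+-------
2  | Toaster | 713.51
5  | Bowl    | 785.77
6  | Pan     | 521.55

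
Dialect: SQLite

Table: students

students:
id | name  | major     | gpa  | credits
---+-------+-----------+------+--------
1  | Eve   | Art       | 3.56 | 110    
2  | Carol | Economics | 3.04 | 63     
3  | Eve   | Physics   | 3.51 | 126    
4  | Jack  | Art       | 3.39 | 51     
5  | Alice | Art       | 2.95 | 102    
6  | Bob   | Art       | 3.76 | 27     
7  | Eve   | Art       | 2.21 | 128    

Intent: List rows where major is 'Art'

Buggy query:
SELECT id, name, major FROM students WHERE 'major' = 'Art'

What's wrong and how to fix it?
Bug: Single quotes denote string literals in SQL; the column name is being compared as a constant string

Fix: Remove the quotes around the column name (or use double quotes for an identifier)

Corrected query:
SELECT id, name, major FROM students WHERE major = 'Art'

Result:
id | name  | major
---+-------+------
1  | Eve   | Art  
4  | Jack  | Art  
5  | Alice | Art  
6  | Bob   | Art  
7  | Eve   | Art  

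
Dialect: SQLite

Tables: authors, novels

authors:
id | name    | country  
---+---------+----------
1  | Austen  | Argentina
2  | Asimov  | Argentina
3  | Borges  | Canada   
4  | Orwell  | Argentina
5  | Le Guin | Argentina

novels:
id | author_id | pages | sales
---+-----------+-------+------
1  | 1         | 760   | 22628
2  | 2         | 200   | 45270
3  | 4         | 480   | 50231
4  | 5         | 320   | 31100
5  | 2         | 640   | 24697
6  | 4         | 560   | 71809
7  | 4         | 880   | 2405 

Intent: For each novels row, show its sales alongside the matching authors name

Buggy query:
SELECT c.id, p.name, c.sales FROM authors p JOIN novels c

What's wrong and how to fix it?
Bug: Missing join condition: each novels row is matched to all authors rows instead of just its own

Fix: Specify the join condition linking the foreign key to the parent id

Corrected query:
SELECT c.id, p.name, c.sales FROM authors p JOIN novels c ON c.author_id = p.id

Result:
id | name    | sales
---+---------+------
1  | Austen  | 22628
2  | Asimov  | 45270
3  | Orwell  | 50231
4  | Le Guin | 31100
5  | Asimov  | 24697
6  | Orwell  | 71809
7  | Orwell  | 2405 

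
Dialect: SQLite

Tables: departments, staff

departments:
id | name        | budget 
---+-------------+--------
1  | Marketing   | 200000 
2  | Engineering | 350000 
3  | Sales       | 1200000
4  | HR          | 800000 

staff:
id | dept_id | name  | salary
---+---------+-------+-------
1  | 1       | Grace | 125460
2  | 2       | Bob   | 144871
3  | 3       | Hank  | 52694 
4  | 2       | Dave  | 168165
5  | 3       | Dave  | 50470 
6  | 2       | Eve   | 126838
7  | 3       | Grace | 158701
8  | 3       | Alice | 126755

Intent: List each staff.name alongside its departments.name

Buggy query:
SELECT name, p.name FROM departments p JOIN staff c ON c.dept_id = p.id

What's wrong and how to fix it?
Bug: 'name' exists in both joined tables, so the database can't tell which one is meant

Fix: Qualify the column with its table alias (c.name)

Corrected query:
SELECT c.name, p.name FROM departments p JOIN staff c ON c.dept_id = p.id

Result:
name  | name       
------+------------
Grace | Marketing  
Bob   | Engineering
Hank  | Sales      
Dave  | Engineering
Dave  | Sales      
Eve   | Engineering
Grace | Sales      
Alice | Sales      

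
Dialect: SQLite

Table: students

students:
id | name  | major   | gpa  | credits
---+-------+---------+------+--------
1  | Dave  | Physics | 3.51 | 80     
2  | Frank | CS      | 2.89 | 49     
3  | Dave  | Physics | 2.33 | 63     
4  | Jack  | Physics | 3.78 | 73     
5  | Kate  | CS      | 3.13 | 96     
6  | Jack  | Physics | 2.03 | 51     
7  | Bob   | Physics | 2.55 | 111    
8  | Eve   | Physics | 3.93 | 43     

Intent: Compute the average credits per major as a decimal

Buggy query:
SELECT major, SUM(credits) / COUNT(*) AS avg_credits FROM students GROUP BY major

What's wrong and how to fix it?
Bug: SUM(credits) and COUNT(*) are both integers; the division truncates the fractional part

Fix: Multiply by 1.0 (or CAST to REAL) to force floating-point division

Corrected query:
SELECT major, SUM(credits) * 1.0 / COUNT(*) AS avg_credits FROM students GROUP BY major

Result:
major   | avg_credits
--------+------------
CS      | 72.5       
Physics | 70.166667  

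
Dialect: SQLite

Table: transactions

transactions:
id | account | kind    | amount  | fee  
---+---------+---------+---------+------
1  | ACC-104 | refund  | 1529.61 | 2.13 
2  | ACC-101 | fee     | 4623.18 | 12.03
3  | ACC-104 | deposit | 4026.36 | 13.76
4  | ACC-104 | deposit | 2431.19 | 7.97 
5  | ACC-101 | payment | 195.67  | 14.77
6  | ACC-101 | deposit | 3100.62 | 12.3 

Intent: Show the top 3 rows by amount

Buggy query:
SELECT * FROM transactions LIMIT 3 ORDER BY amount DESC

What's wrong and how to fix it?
Bug: LIMIT must come after ORDER BY

Fix: Sort with ORDER BY, then apply LIMIT

Corrected query:
SELECT * FROM transactions ORDER BY amount DESC LIMIT 3

Result:
id | account | kind    | amount  | fee  
---+---------+---------+---------+------
2  | ACC-101 | fee     | 4623.18 | 12.03
3  | ACC-104 | deposit | 4026.36 | 13.76
6  | ACC-101 | deposit | 3100.62 | 12.3 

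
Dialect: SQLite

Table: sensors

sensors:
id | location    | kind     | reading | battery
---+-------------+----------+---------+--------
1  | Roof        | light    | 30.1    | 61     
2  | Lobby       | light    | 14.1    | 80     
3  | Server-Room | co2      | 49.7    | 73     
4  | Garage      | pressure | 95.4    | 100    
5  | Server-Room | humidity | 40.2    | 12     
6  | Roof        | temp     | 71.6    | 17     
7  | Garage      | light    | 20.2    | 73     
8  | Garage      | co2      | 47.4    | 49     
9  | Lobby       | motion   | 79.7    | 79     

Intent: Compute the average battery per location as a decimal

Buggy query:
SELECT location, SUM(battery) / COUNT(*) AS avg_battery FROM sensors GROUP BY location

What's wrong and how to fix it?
Bug: SUM(battery) and COUNT(*) are both integers; the division truncates the fractional part

Fix: Cast one side to REAL so the division keeps the fractional part

Corrected query:
SELECT location, SUM(battery) * 1.0 / COUNT(*) AS avg_battery FROM sensors GROUP BY location

Result:
location    | avg_battery
------------+------------
Garage      | 74         
Lobby       | 79.5       
Roof        | 39         
Server-Room | 42.5       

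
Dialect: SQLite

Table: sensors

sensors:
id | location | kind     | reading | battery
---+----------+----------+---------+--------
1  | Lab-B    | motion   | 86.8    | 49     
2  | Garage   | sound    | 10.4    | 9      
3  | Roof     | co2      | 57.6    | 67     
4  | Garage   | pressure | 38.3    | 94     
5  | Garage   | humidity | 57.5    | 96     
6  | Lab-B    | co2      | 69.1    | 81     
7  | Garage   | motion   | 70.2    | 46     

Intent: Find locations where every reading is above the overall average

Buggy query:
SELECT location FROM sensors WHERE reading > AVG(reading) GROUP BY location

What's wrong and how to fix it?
Bug: AVG() is an aggregate; it can't sit directly in WHERE

Fix: Use a subquery for AVG and a HAVING MIN(...) filter so the condition holds for every row in the group

Corrected query:
SELECT location FROM sensors GROUP BY location HAVING MIN(reading) > (SELECT AVG(reading) FROM sensors)

Result:
location
--------
Lab-B   
Roof    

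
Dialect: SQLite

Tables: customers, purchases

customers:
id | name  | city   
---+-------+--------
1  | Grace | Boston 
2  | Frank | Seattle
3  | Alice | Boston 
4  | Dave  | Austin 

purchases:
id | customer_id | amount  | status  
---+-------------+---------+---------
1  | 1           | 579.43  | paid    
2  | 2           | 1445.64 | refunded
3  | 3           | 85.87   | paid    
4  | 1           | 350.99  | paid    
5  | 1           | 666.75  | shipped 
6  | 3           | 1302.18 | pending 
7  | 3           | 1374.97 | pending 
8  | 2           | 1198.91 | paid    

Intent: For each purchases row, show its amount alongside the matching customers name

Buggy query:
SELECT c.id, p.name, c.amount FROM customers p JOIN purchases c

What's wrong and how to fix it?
Bug: Missing join condition: each purchases row is matched to all customers rows instead of just its own

Fix: Specify the join condition linking the foreign key to the parent id

Corrected query:
SELECT c.id, p.name, c.amount FROM customers p JOIN purchases c ON c.customer_id = p.id

Result:
id | name  | amount 
---+-------+--------
1  | Grace | 579.43 
2  | Frank | 1445.64
3  | Alice | 85.87  
4  | Grace | 350.99 
5  | Grace | 666.75 
6  | Alice | 1302.18
7  | Alice | 1374.97
8  | Frank | 1198.91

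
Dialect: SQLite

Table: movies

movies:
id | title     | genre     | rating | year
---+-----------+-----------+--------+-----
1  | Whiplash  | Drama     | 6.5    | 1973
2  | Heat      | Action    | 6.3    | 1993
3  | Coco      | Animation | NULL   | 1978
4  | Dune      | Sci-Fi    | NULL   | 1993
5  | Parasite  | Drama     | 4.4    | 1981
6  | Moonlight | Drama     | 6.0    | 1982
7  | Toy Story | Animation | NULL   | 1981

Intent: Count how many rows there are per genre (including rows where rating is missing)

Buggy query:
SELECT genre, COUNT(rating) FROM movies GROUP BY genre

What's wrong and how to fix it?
Bug: COUNT(rating) skips NULLs, so groups with missing rating are undercounted

Fix: Replace COUNT(rating) with COUNT(*)

Corrected query:
SELECT genre, COUNT(*) FROM movies GROUP BY genre

Result:
genre     | COUNT(*)
----------+---------
Action    | 1       
Animation | 2       
Drama     | 3       
Sci-Fi    | 1       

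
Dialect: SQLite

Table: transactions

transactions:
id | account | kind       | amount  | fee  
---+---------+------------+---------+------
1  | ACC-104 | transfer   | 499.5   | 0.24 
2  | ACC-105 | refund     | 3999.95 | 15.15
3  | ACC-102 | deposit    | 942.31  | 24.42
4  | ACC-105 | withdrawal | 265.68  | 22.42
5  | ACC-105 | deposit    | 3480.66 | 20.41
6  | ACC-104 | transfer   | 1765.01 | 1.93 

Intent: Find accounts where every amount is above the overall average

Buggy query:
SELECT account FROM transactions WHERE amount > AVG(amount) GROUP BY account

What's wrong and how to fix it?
Bug: WHERE evaluates per row before aggregation, so AVG() is unavailable

Fix: Compute the overall average in a scalar subquery and compare each group's MIN against it in HAVING

Corrected query:
SELECT account FROM transactions GROUP BY account HAVING MIN(amount) > (SELECT AVG(amount) FROM transactions)

Result:
(no rows)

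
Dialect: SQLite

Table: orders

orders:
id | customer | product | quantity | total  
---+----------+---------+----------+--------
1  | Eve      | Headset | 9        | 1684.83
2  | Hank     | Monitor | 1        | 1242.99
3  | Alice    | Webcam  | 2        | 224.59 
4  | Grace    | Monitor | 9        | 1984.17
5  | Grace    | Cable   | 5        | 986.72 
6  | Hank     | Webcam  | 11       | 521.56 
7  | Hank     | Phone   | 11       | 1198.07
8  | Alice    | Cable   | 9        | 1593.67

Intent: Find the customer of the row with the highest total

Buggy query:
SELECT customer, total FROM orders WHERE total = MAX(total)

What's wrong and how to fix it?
Bug: MAX(total) is an aggregate and cannot be used directly in WHERE

Fix: Use a subquery: WHERE total = (SELECT MAX(total) FROM orders)

Corrected query:
SELECT customer, total FROM orders WHERE total = (SELECT MAX(total) FROM orders)

Result:
customer | total  
---------+--------
Grace    | 1984.17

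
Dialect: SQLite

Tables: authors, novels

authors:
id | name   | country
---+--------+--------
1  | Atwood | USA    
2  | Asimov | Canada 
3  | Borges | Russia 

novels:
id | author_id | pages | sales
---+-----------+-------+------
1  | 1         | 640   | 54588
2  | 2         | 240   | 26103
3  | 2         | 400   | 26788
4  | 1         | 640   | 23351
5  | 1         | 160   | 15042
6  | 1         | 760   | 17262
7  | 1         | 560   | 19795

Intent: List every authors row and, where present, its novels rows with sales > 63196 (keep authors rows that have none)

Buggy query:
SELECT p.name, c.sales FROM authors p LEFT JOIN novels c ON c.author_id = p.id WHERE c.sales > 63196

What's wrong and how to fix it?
Bug: A WHERE condition on the right-hand table after LEFT JOIN drops unmatched parents

Fix: Move the right-table condition into the ON clause so unmatched parents are kept

Corrected query:
SELECT p.name, c.sales FROM authors p LEFT JOIN novels c ON c.author_id = p.id AND c.sales > 63196

Result:
name   | sales
-------+------
Atwood | NULL 
Asimov | NULL 
Borges | NULL 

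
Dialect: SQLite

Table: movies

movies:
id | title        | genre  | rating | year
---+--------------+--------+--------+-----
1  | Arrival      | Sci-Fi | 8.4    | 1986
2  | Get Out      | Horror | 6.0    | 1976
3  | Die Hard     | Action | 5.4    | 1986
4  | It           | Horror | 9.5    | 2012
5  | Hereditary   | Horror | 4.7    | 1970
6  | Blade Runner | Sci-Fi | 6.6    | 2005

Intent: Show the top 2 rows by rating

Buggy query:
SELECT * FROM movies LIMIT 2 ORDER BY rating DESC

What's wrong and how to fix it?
Bug: LIMIT must come after ORDER BY

Fix: Swap the clauses: ORDER BY first, then LIMIT

Corrected query:
SELECT * FROM movies ORDER BY rating DESC LIMIT 2

Result:
id | title   | genre  | rating | year
---+---------+--------+--------+-----
4  | It      | Horror | 9.5    | 2012
1  | Arrival | Sci-Fi | 8.4    | 1986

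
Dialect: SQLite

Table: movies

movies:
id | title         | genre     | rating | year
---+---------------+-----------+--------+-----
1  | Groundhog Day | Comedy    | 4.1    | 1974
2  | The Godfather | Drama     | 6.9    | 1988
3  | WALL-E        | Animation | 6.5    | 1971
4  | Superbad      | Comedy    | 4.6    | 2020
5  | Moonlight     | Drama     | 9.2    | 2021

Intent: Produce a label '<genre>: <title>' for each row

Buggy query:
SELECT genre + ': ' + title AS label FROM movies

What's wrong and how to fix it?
Bug: '+' is numeric addition; on text columns SQLite converts them to 0 instead of concatenating

Fix: Replace + with || to concatenate text

Corrected query:
SELECT genre || ': ' || title AS label FROM movies

Result:
label                
---------------------
Comedy: Groundhog Day
Drama: The Godfather 
Animation: WALL-E    
Comedy: Superbad     
Drama: Moonlight     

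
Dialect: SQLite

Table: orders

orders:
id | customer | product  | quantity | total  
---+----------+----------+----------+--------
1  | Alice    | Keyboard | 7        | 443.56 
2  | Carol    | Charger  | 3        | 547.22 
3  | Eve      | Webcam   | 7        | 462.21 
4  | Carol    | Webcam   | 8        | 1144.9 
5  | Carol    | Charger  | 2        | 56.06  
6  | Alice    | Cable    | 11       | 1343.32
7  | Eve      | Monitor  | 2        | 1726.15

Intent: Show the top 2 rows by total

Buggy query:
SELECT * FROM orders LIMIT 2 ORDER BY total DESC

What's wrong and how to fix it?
Bug: LIMIT must come after ORDER BY

Fix: Sort with ORDER BY, then apply LIMIT

Corrected query:
SELECT * FROM orders ORDER BY total DESC LIMIT 2

Result:
id | customer | product | quantity | total  
---+----------+---------+----------+--------
7  | Eve      | Monitor | 2        | 1726.15
6  | Alice    | Cable   | 11       | 1343.32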